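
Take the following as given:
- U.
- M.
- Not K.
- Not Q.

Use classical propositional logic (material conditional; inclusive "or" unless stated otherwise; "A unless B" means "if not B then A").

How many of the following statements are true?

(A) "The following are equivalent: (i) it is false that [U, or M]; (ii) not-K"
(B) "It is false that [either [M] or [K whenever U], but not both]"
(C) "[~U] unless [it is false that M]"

0

(A): In symbols: ~(U | M) <-> ~K

U | M = T | T = T
~(U | M) = ~T = F
~K = ~F = T
~(U | M) <-> ~K = F <-> T = F
So (A) is false.

(B): Parsed as ~(M xor (U -> K))

U -> K = T -> F = F
M xor (U -> K) = T xor F = T
~(M xor (U -> K)) = ~T = F
Thus (B) is false.

(C): Parsed as ~U | ~M

~U = ~T = F
~M = ~T = F
~U | ~M = F | F = F
So (C) is false.

Count: 0.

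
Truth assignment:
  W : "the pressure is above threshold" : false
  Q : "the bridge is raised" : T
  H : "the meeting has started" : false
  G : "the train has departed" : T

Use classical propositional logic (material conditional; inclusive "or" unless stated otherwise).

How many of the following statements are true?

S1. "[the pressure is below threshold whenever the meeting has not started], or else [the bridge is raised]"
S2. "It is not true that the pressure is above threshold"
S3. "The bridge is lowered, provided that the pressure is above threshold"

3

S1: This is (¬H → ¬W) ∨ Q.

¬H = ¬F = T
¬W = ¬F = T
¬H → ¬W = T → T = T
(¬H → ¬W) ∨ Q = T ∨ T = T
Hence S1 is true.

S2: This is ¬W.

¬W = ¬F = T
Hence S2 is true.

S3: Parsed as W → ¬Q

¬Q = ¬T = F
W → ¬Q = F → F = T
Hence S3 is true.

Count: 3.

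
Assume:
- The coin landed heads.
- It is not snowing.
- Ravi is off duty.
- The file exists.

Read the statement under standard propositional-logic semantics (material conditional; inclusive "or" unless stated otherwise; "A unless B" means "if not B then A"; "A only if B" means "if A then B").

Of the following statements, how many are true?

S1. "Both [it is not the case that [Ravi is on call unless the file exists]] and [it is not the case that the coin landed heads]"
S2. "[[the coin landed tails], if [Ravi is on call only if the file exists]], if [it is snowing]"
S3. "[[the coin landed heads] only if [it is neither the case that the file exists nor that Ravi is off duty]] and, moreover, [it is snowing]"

1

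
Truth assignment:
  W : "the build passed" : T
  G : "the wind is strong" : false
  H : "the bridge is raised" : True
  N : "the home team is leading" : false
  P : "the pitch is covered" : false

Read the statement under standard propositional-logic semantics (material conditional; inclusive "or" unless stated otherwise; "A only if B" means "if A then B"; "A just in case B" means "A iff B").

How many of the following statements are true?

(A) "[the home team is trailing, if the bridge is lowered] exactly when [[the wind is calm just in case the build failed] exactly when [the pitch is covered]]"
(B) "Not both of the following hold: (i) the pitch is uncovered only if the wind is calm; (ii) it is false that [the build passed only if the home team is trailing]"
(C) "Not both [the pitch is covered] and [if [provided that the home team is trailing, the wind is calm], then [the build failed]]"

(A): Parsed as (~H -> ~N) <-> ((~G <-> ~W) <-> P)

~H = ~T = F
~N = ~F = T
~H -> ~N = F -> T = T
~G = ~F = T
~W = ~T = F
~G <-> ~W = T <-> F = F
(~G <-> ~W) <-> P = F <-> F = T
(~H -> ~N) <-> ((~G <-> ~W) <-> P) = T <-> T = T
So (A) is true.

(B): Formalization: (~P -> ~G) nand ~(W -> ~N)

~P = ~F = T
~G = ~F = T
~P -> ~G = T -> T = T
~N = ~F = T
W -> ~N = T -> T = T
~(W -> ~N) = ~T = F
(~P -> ~G) nand ~(W -> ~N) = T nand F = T
Thus (B) is true.

(C): Parsed as P nand ((~N -> ~G) -> ~W)

~N = ~F = T
~G = ~F = T
~N -> ~G = T -> T = T
~W = ~T = F
(~N -> ~G) -> ~W = T -> F = F
P nand ((~N -> ~G) -> ~W) = F nand F = T
Thus (C) is true.

Count: 3.

3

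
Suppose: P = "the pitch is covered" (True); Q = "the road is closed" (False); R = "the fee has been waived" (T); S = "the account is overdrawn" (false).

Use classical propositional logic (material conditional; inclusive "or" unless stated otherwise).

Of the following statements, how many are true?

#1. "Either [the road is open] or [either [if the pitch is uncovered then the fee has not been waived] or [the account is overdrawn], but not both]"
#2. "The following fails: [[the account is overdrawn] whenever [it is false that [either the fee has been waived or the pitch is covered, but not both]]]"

2

#1: Formalization: not Q or ((not P -> not R) xor S)

not Q = not False = True
not P = not True = False
not R = not True = False
not P -> not R = False -> False = True
(not P -> not R) xor S = True xor False = True
not Q or ((not P -> not R) xor S) = True or True = True
So #1 is true.

#2: This is not (not (R xor P) -> S).

R xor P = True xor True = False
not (R xor P) = not False = True
not (R xor P) -> S = True -> False = False
not (not (R xor P) -> S) = not False = True
Hence #2 is true.

2 of the 2 statements are true.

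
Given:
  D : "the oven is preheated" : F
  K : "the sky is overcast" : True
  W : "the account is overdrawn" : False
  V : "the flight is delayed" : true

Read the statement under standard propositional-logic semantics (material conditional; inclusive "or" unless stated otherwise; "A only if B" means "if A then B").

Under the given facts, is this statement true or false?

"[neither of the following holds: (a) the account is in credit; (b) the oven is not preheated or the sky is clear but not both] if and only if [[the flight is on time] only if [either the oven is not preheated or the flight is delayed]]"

False

In symbols: (not W nor (not D xor not K)) iff (not V -> (not D or V))

not W = not False = True
not D = not False = True
not K = not True = False
not D xor not K = True xor False = True
not W nor (not D xor not K) = True nor True = False
not V = not True = False
not D = not False = True
not D or V = True or True = True
not V -> (not D or V) = False -> True = True
(not W nor (not D xor not K)) iff (not V -> (not D or V)) = False iff True = False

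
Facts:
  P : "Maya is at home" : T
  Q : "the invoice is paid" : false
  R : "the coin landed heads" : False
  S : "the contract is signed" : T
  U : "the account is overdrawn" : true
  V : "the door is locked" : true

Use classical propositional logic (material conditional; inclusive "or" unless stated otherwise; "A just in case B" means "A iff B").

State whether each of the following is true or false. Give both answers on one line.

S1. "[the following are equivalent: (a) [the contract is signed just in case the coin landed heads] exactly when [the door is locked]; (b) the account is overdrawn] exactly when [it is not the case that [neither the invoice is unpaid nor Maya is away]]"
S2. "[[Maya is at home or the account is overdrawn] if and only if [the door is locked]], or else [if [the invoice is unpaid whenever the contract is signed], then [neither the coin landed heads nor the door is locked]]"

S1: This is (((S iff R) iff V) iff U) iff not (not Q nor not P).

S iff R = True iff False = False
(S iff R) iff V = False iff True = False
((S iff R) iff V) iff U = False iff True = False
not Q = not False = True
not P = not True = False
not Q nor not P = True nor False = False
not (not Q nor not P) = not False = True
(((S iff R) iff V) iff U) iff not (not Q nor not P) = False iff True = False
So S1 is false.

S2: Parsed as ((P or U) iff V) or ((S -> not Q) -> (R nor V))

P or U = True or True = True
(P or U) iff V = True iff True = True
not Q = not False = True
S -> not Q = True -> True = True
R nor V = False nor True = False
(S -> not Q) -> (R nor V) = True -> False = False
((P or U) iff V) or ((S -> not Q) -> (R nor V)) = True or False = True
Thus S2 is true.

S1 F, S2 T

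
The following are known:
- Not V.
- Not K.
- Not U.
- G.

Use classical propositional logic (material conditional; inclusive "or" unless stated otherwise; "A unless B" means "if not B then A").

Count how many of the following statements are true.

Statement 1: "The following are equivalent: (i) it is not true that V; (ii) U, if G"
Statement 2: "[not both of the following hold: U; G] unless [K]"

1

Statement 1: Formalization: not V iff (G -> U)

not V = not False = True
G -> U = True -> False = False
not V iff (G -> U) = True iff False = False
Hence Statement 1 is false.

Statement 2: Formalization: (U nand G) or K

U nand G = False nand True = True
(U nand G) or K = True or False = True
Hence Statement 2 is true.

True statements: 1 (Statement 2).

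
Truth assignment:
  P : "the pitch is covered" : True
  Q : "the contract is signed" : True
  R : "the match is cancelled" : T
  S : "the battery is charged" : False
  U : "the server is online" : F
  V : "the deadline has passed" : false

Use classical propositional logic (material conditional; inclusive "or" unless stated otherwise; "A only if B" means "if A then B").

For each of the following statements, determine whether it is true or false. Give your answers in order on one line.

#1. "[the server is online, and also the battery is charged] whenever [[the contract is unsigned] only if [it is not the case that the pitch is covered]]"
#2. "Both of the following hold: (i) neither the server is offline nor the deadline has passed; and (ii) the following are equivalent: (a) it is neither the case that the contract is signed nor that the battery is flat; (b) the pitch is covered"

#1 false, #2 false

#1: Formalization: (not Q -> not P) -> (U and S)

not Q = not True = False
not P = not True = False
not Q -> not P = False -> False = True
U and S = False and False = False
(not Q -> not P) -> (U and S) = True -> False = False
Thus #1 is false.

#2: Parsed as (not U nor V) and ((Q nor not S) iff P)

not U = not False = True
not U nor V = True nor False = False
not S = not False = True
Q nor not S = True nor True = False
(Q nor not S) iff P = False iff True = False
(not U nor V) and ((Q nor not S) iff P) = False and False = False
Hence #2 is false.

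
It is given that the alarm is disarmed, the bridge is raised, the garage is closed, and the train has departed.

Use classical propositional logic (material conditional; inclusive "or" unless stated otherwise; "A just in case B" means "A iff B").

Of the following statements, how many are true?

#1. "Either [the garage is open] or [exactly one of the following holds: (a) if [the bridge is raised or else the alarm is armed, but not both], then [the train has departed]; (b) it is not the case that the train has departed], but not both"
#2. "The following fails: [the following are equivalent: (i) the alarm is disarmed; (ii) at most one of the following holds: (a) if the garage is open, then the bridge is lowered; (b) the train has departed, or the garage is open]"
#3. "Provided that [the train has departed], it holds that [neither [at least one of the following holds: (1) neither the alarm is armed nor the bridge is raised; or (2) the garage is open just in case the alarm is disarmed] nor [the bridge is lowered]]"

3

Let R = "the garage is closed" (T), Q = "the bridge is raised" (T), P = "the alarm is armed" (F), S = "the train has departed" (T).

#1: Formalization: ~R xor (((Q xor P) -> S) xor ~S)

~R = ~T = F
Q xor P = T xor F = T
(Q xor P) -> S = T -> T = T
~S = ~T = F
((Q xor P) -> S) xor ~S = T xor F = T
~R xor (((Q xor P) -> S) xor ~S) = F xor T = T
Hence #1 is true.

#2: This is ~(~P <-> ((~R -> ~Q) nand (S | ~R))).

~P = ~F = T
~R = ~T = F
~Q = ~T = F
~R -> ~Q = F -> F = T
~R = ~T = F
S | ~R = T | F = T
(~R -> ~Q) nand (S | ~R) = T nand T = F
~P <-> ((~R -> ~Q) nand (S | ~R)) = T <-> F = F
~(~P <-> ((~R -> ~Q) nand (S | ~R))) = ~F = T
Hence #2 is true.

#3: In symbols: S -> (((P nor Q) | (~R <-> ~P)) nor ~Q)

P nor Q = F nor T = F
~R = ~T = F
~P = ~F = T
~R <-> ~P = F <-> T = F
(P nor Q) | (~R <-> ~P) = F | F = F
~Q = ~T = F
((P nor Q) | (~R <-> ~P)) nor ~Q = F nor F = T
S -> (((P nor Q) | (~R <-> ~P)) nor ~Q) = T -> T = T
Thus #3 is true.

Count: 3.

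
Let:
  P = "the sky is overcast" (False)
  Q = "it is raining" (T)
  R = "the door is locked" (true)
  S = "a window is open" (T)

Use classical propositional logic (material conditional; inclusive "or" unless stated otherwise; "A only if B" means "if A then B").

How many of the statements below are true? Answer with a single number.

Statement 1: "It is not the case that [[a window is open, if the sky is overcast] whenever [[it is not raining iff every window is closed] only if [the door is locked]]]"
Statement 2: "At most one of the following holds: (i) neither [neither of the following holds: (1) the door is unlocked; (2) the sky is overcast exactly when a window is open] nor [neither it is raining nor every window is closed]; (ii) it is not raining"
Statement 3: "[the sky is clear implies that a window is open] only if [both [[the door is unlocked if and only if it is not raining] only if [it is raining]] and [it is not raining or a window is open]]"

2

Statement 1: In symbols: ¬(((¬Q ↔ ¬S) → R) → (P → S))

¬Q = ¬T = F
¬S = ¬T = F
¬Q ↔ ¬S = F ↔ F = T
(¬Q ↔ ¬S) → R = T → T = T
P → S = F → T = T
((¬Q ↔ ¬S) → R) → (P → S) = T → T = T
¬(((¬Q ↔ ¬S) → R) → (P → S)) = ¬T = F
Thus Statement 1 is false.

Statement 2: In symbols: ((¬R ↓ (P ↔ S)) ↓ (Q ↓ ¬S)) ↑ ¬Q

¬R = ¬T = F
P ↔ S = F ↔ T = F
¬R ↓ (P ↔ S) = F ↓ F = T
¬S = ¬T = F
Q ↓ ¬S = T ↓ F = F
(¬R ↓ (P ↔ S)) ↓ (Q ↓ ¬S) = T ↓ F = F
¬Q = ¬T = F
((¬R ↓ (P ↔ S)) ↓ (Q ↓ ¬S)) ↑ ¬Q = F ↑ F = T
Thus Statement 2 is true.

Statement 3: Parsed as (¬P → S) → (((¬R ↔ ¬Q) → Q) ∧ (¬Q ∨ S))

¬P = ¬F = T
¬P → S = T → T = T
¬R = ¬T = F
¬Q = ¬T = F
¬R ↔ ¬Q = F ↔ F = T
(¬R ↔ ¬Q) → Q = T → T = T
¬Q = ¬T = F
¬Q ∨ S = F ∨ T = T
((¬R ↔ ¬Q) → Q) ∧ (¬Q ∨ S) = T ∧ T = T
(¬P → S) → (((¬R ↔ ¬Q) → Q) ∧ (¬Q ∨ S)) = T → T = T
So Statement 3 is true.

Count: 2.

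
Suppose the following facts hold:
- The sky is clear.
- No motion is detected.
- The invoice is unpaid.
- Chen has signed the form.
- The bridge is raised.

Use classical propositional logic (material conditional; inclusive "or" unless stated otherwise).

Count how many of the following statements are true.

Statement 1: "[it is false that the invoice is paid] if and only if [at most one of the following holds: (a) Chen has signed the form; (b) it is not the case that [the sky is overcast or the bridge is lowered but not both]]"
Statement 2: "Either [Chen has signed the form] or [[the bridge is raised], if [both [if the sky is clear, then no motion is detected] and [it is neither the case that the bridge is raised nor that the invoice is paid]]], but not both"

Let R = "the invoice is paid" (F), S = "Chen has signed the form" (T), P = "the sky is overcast" (F), U = "the bridge is raised" (T), Q = "motion is detected" (F).

Statement 1: This is ¬R ↔ (S ↑ ¬(P ⊕ ¬U)).

¬R = ¬F = T
¬U = ¬T = F
P ⊕ ¬U = F ⊕ F = F
¬(P ⊕ ¬U) = ¬F = T
S ↑ ¬(P ⊕ ¬U) = T ↑ T = F
¬R ↔ (S ↑ ¬(P ⊕ ¬U)) = T ↔ F = F
Hence Statement 1 is false.

Statement 2: This is S ⊕ (((¬P → ¬Q) ∧ (U ↓ R)) → U).

¬P = ¬F = T
¬Q = ¬F = T
¬P → ¬Q = T → T = T
U ↓ R = T ↓ F = F
(¬P → ¬Q) ∧ (U ↓ R) = T ∧ F = F
((¬P → ¬Q) ∧ (U ↓ R)) → U = F → T = T
S ⊕ (((¬P → ¬Q) ∧ (U ↓ R)) → U) = T ⊕ T = F
So Statement 2 is false.

0 of the 2 statements are true (none).

0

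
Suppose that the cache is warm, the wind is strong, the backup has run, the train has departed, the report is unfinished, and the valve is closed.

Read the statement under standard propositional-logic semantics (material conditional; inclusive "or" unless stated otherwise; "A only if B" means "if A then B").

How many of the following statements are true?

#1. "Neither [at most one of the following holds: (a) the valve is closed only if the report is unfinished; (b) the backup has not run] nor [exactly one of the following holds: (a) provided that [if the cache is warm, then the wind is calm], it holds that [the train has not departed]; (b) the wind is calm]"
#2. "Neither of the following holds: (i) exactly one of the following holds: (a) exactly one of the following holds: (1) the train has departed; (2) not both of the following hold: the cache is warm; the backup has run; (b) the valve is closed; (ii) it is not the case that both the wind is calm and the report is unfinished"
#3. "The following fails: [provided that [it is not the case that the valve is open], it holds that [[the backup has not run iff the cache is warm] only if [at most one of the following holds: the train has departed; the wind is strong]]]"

Let V = "the valve is open" (False), U = "the report is finished" (False), R = "the backup has run" (True), P = "the cache is warm" (True), Q = "the wind is strong" (True), S = "the train has departed" (True).

#1: In symbols: ((not V -> not U) nand not R) nor (((P -> not Q) -> not S) xor not Q)

not V = not False = True
not U = not False = True
not V -> not U = True -> True = True
not R = not True = False
(not V -> not U) nand not R = True nand False = True
not Q = not True = False
P -> not Q = True -> False = False
not S = not True = False
(P -> not Q) -> not S = False -> False = True
not Q = not True = False
((P -> not Q) -> not S) xor not Q = True xor False = True
((not V -> not U) nand not R) nor (((P -> not Q) -> not S) xor not Q) = True nor True = False
Hence #1 is false.

#2: In symbols: ((S xor (P nand R)) xor not V) nor (not Q nand not U)

P nand R = True nand True = False
S xor (P nand R) = True xor False = True
not V = not False = True
(S xor (P nand R)) xor not V = True xor True = False
not Q = not True = False
not U = not False = True
not Q nand not U = False nand True = True
((S xor (P nand R)) xor not V) nor (not Q nand not U) = False nor True = False
Thus #2 is false.

#3: This is not (not V -> ((not R iff P) -> (S nand Q))).

not V = not False = True
not R = not True = False
not R iff P = False iff True = False
S nand Q = True nand True = False
(not R iff P) -> (S nand Q) = False -> False = True
not V -> ((not R iff P) -> (S nand Q)) = True -> True = True
not (not V -> ((not R iff P) -> (S nand Q))) = not True = False
So #3 is false.

True statements: 0 (none).

0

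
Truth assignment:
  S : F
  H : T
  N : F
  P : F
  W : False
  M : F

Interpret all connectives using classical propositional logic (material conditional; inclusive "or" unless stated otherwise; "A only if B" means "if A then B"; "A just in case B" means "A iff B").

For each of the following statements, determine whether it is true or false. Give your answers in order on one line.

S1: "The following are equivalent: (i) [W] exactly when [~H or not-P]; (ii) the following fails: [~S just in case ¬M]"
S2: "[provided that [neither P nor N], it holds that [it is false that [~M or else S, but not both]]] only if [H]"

S1: Formalization: (W <-> (~H | ~P)) <-> ~(~S <-> ~M)

~H = ~T = F
~P = ~F = T
~H | ~P = F | T = T
W <-> (~H | ~P) = F <-> T = F
~S = ~F = T
~M = ~F = T
~S <-> ~M = T <-> T = T
~(~S <-> ~M) = ~T = F
(W <-> (~H | ~P)) <-> ~(~S <-> ~M) = F <-> F = T
Thus S1 is true.

S2: In symbols: ((P nor N) -> ~(~M xor S)) -> H

P nor N = F nor F = T
~M = ~F = T
~M xor S = T xor F = T
~(~M xor S) = ~T = F
(P nor N) -> ~(~M xor S) = T -> F = F
((P nor N) -> ~(~M xor S)) -> H = F -> T = T
So S2 is true.

S1 true; S2 true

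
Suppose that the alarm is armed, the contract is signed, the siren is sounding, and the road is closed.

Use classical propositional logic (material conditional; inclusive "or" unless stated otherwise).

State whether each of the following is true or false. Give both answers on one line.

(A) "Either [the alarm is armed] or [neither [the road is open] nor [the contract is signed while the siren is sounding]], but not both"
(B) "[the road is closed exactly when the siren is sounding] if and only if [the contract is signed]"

(A) True / (B) True

Let P = "the alarm is armed" (T), S = "the road is closed" (T), Q = "the contract is signed" (T), R = "the siren is sounding" (T).

(A): Formalization: P ⊕ (¬S ↓ (Q ∧ R))

¬S = ¬T = F
Q ∧ R = T ∧ T = T
¬S ↓ (Q ∧ R) = F ↓ T = F
P ⊕ (¬S ↓ (Q ∧ R)) = T ⊕ F = T
Hence (A) is true.

(B): Formalization: (S ↔ R) ↔ Q

S ↔ R = T ↔ T = T
(S ↔ R) ↔ Q = T ↔ T = T
So (B) is true.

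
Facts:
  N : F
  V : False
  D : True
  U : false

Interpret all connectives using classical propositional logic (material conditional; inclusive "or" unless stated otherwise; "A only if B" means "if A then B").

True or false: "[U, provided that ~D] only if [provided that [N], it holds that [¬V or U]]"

Formalization: (¬D → U) → (N → (¬V ∨ U))

¬D = ¬T = F
¬D → U = F → F = T
¬V = ¬F = T
¬V ∨ U = T ∨ F = T
N → (¬V ∨ U) = F → T = T
(¬D → U) → (N → (¬V ∨ U)) = T → T = T

The statement is true.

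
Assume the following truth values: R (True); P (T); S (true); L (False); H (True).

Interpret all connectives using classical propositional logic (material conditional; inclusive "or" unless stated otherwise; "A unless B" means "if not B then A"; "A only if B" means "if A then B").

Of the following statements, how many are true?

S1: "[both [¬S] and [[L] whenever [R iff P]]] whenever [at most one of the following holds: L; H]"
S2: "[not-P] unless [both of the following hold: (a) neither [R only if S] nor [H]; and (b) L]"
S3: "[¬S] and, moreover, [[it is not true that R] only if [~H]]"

0

S1: Parsed as (L nand H) -> (~S & ((R <-> P) -> L))

L nand H = F nand T = T
~S = ~T = F
R <-> P = T <-> T = T
(R <-> P) -> L = T -> F = F
~S & ((R <-> P) -> L) = F & F = F
(L nand H) -> (~S & ((R <-> P) -> L)) = T -> F = F
So S1 is false.

S2: Formalization: ~P | (((R -> S) nor H) & L)

~P = ~T = F
R -> S = T -> T = T
(R -> S) nor H = T nor T = F
((R -> S) nor H) & L = F & F = F
~P | (((R -> S) nor H) & L) = F | F = F
So S2 is false.

S3: In symbols: ~S & (~R -> ~H)

~S = ~T = F
~R = ~T = F
~H = ~T = F
~R -> ~H = F -> F = T
~S & (~R -> ~H) = F & T = F
So S3 is false.

True statements: 0 (none).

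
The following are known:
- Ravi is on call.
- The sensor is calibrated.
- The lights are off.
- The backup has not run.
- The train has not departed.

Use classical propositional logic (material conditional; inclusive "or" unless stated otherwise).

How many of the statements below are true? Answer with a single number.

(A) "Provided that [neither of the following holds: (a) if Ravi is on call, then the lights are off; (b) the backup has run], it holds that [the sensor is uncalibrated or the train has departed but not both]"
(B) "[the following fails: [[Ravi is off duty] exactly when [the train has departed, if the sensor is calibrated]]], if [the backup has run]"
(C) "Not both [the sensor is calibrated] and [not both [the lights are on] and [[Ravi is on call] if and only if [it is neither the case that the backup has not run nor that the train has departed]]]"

Let P = "Ravi is on call" (T), R = "the lights are on" (F), S = "the backup has run" (F), Q = "the sensor is calibrated" (T), U = "the train has departed" (F).

(A): Parsed as ((P → ¬R) ↓ S) → (¬Q ⊕ U)

¬R = ¬F = T
P → ¬R = T → T = T
(P → ¬R) ↓ S = T ↓ F = F
¬Q = ¬T = F
¬Q ⊕ U = F ⊕ F = F
((P → ¬R) ↓ S) → (¬Q ⊕ U) = F → F = T
Hence (A) is true.

(B): This is S → ¬(¬P ↔ (Q → U)).

¬P = ¬T = F
Q → U = T → F = F
¬P ↔ (Q → U) = F ↔ F = T
¬(¬P ↔ (Q → U)) = ¬T = F
S → ¬(¬P ↔ (Q → U)) = F → F = T
Thus (B) is true.

(C): In symbols: Q ↑ (R ↑ (P ↔ (¬S ↓ U)))

¬S = ¬F = T
¬S ↓ U = T ↓ F = F
P ↔ (¬S ↓ U) = T ↔ F = F
R ↑ (P ↔ (¬S ↓ U)) = F ↑ F = T
Q ↑ (R ↑ (P ↔ (¬S ↓ U))) = T ↑ T = F
So (C) is false.

Count: 2.

2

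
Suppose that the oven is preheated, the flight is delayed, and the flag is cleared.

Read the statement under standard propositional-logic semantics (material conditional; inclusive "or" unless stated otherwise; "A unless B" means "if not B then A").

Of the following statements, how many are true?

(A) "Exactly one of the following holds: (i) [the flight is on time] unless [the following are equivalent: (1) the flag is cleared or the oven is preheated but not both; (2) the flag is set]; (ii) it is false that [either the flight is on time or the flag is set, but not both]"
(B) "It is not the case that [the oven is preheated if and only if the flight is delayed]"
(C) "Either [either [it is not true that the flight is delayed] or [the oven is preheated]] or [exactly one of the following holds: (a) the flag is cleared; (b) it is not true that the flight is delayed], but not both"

Let D = "the flight is delayed" (True), P = "the flag is set" (False), L = "the oven is preheated" (True).

(A): Parsed as (not D or ((not P xor L) iff P)) xor not (not D xor P)

not D = not True = False
not P = not False = True
not P xor L = True xor True = False
(not P xor L) iff P = False iff False = True
not D or ((not P xor L) iff P) = False or True = True
not D = not True = False
not D xor P = False xor False = False
not (not D xor P) = not False = True
(not D or ((not P xor L) iff P)) xor not (not D xor P) = True xor True = False
So (A) is false.

(B): Formalization: not (L iff D)

L iff D = True iff True = True
not (L iff D) = not True = False
Thus (B) is false.

(C): Parsed as (not D or L) xor (not P xor not D)

not D = not True = False
not D or L = False or True = True
not P = not False = True
not D = not True = False
not P xor not D = True xor False = True
(not D or L) xor (not P xor not D) = True xor True = False
So (C) is false.

0 of the 3 statements are true (none).

0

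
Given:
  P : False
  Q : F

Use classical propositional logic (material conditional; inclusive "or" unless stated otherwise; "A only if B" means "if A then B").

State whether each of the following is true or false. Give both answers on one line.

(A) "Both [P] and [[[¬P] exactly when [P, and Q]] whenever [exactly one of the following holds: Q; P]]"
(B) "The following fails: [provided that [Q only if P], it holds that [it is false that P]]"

(A) False; (B) False

(A): In symbols: P ∧ ((Q ⊕ P) → (¬P ↔ (P ∧ Q)))

Q ⊕ P = F ⊕ F = F
¬P = ¬F = T
P ∧ Q = F ∧ F = F
¬P ↔ (P ∧ Q) = T ↔ F = F
(Q ⊕ P) → (¬P ↔ (P ∧ Q)) = F → F = T
P ∧ ((Q ⊕ P) → (¬P ↔ (P ∧ Q))) = F ∧ T = F
Hence (A) is false.

(B): This is ¬((Q → P) → ¬P).

Q → P = F → F = T
¬P = ¬F = T
(Q → P) → ¬P = T → T = T
¬((Q → P) → ¬P) = ¬T = F
Hence (B) is false.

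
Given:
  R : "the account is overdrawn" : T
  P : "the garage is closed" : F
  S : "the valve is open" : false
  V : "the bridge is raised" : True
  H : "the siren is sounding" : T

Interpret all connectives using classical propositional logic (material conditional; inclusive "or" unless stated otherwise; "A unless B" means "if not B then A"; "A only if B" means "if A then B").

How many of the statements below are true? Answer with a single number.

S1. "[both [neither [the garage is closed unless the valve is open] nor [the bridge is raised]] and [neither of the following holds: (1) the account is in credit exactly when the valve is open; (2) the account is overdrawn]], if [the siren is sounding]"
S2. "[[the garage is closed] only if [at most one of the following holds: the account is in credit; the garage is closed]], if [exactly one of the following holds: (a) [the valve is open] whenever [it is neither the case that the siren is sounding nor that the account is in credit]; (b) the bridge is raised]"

S1: Formalization: H -> (((P or S) nor V) and ((not R iff S) nor R))

P or S = False or False = False
(P or S) nor V = False nor True = False
not R = not True = False
not R iff S = False iff False = True
(not R iff S) nor R = True nor True = False
((P or S) nor V) and ((not R iff S) nor R) = False and False = False
H -> (((P or S) nor V) and ((not R iff S) nor R)) = True -> False = False
So S1 is false.

S2: This is (((H nor not R) -> S) xor V) -> (P -> (not R nand P)).

not R = not True = False
H nor not R = True nor False = False
(H nor not R) -> S = False -> False = True
((H nor not R) -> S) xor V = True xor True = False
not R = not True = False
not R nand P = False nand False = True
P -> (not R nand P) = False -> True = True
(((H nor not R) -> S) xor V) -> (P -> (not R nand P)) = False -> True = True
Thus S2 is true.

1 of the 2 statements is true (S2).

1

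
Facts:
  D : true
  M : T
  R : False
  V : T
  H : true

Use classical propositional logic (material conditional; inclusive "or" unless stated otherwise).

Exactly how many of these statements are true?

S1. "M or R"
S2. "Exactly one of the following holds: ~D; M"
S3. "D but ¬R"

S1: In symbols: M | R

M | R = T | F = T
Thus S1 is true.

S2: Formalization: ~D xor M

~D = ~T = F
~D xor M = F xor T = T
So S2 is true.

S3: Parsed as D & ~R

~R = ~F = T
D & ~R = T & T = T
Hence S3 is true.

3 of the 3 statements are true (S1, S2, S3).

3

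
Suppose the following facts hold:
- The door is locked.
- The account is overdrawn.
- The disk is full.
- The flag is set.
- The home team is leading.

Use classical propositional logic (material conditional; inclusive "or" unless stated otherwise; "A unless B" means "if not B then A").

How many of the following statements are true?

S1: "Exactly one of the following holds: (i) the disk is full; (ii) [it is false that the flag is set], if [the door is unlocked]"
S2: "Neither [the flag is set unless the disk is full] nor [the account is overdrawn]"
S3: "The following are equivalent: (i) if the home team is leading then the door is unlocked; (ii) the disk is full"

Let D = "the disk is full" (True), P = "the door is locked" (True), S = "the flag is set" (True), R = "the account is overdrawn" (True), G = "the home team is leading" (True).

S1: This is D xor (not P -> not S).

not P = not True = False
not S = not True = False
not P -> not S = False -> False = True
D xor (not P -> not S) = True xor True = False
Hence S1 is false.

S2: In symbols: (S or D) nor R

S or D = True or True = True
(S or D) nor R = True nor True = False
Hence S2 is false.

S3: Parsed as (G -> not P) iff D

not P = not True = False
G -> not P = True -> False = False
(G -> not P) iff D = False iff True = False
Thus S3 is false.

True statements: 0 (none).

0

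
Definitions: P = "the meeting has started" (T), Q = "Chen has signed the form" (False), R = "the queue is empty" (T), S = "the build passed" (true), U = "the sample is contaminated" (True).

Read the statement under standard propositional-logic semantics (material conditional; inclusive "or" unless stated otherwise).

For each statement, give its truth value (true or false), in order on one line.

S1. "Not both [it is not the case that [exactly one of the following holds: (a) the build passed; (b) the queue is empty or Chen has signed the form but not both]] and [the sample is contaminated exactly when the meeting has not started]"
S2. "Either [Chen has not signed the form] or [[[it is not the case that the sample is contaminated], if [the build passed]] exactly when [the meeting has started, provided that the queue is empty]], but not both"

S1 true, S2 true

S1: In symbols: not (S xor (R xor Q)) nand (U iff not P)

R xor Q = True xor False = True
S xor (R xor Q) = True xor True = False
not (S xor (R xor Q)) = not False = True
not P = not True = False
U iff not P = True iff False = False
not (S xor (R xor Q)) nand (U iff not P) = True nand False = True
So S1 is true.

S2: In symbols: not Q xor ((S -> not U) iff (R -> P))

not Q = not False = True
not U = not True = False
S -> not U = True -> False = False
R -> P = True -> True = True
(S -> not U) iff (R -> P) = False iff True = False
not Q xor ((S -> not U) iff (R -> P)) = True xor False = True
Thus S2 is true.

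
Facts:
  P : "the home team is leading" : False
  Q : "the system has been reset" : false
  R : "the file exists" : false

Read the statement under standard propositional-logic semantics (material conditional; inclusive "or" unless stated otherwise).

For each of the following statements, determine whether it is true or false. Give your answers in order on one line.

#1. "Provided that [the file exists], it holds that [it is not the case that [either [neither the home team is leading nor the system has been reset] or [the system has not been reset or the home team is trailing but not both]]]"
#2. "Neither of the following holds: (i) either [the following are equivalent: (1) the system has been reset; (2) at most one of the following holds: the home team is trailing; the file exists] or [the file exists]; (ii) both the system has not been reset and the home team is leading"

#1 True; #2 True

#1: In symbols: R -> not ((P nor Q) or (not Q xor not P))

P nor Q = False nor False = True
not Q = not False = True
not P = not False = True
not Q xor not P = True xor True = False
(P nor Q) or (not Q xor not P) = True or False = True
not ((P nor Q) or (not Q xor not P)) = not True = False
R -> not ((P nor Q) or (not Q xor not P)) = False -> False = True
Hence #1 is true.

#2: This is ((Q iff (not P nand R)) or R) nor (not Q and P).

not P = not False = True
not P nand R = True nand False = True
Q iff (not P nand R) = False iff True = False
(Q iff (not P nand R)) or R = False or False = False
not Q = not False = True
not Q and P = True and False = False
((Q iff (not P nand R)) or R) nor (not Q and P) = False nor False = True
Hence #2 is true.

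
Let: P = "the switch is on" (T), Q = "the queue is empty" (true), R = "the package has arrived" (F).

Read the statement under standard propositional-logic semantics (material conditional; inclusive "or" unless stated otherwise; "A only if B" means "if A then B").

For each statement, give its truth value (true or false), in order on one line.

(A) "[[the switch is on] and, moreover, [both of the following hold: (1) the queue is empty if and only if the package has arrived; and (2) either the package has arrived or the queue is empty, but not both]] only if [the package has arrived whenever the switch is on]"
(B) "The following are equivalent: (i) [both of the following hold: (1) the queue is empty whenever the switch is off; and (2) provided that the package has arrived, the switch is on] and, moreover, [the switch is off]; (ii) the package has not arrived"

(A): Formalization: (P ∧ ((Q ↔ R) ∧ (R ⊕ Q))) → (P → R)

Q ↔ R = T ↔ F = F
R ⊕ Q = F ⊕ T = T
(Q ↔ R) ∧ (R ⊕ Q) = F ∧ T = F
P ∧ ((Q ↔ R) ∧ (R ⊕ Q)) = T ∧ F = F
P → R = T → F = F
(P ∧ ((Q ↔ R) ∧ (R ⊕ Q))) → (P → R) = F → F = T
Thus (A) is true.

(B): Parsed as (((¬P → Q) ∧ (R → P)) ∧ ¬P) ↔ ¬R

¬P = ¬T = F
¬P → Q = F → T = T
R → P = F → T = T
(¬P → Q) ∧ (R → P) = T ∧ T = T
¬P = ¬T = F
((¬P → Q) ∧ (R → P)) ∧ ¬P = T ∧ F = F
¬R = ¬F = T
(((¬P → Q) ∧ (R → P)) ∧ ¬P) ↔ ¬R = F ↔ T = F
Hence (B) is false.

(A) T; (B) F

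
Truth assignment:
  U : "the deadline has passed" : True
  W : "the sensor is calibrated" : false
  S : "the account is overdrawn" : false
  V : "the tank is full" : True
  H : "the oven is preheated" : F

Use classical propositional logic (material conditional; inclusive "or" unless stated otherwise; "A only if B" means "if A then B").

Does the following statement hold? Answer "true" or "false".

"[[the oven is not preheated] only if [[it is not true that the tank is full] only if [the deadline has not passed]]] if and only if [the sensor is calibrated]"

false

Values: H=False, V=True, U=True, W=False.
Parsed as (not H -> (not V -> not U)) iff W

not H = not False = True
not V = not True = False
not U = not True = False
not V -> not U = False -> False = True
not H -> (not V -> not U) = True -> True = True
(not H -> (not V -> not U)) iff W = True iff False = False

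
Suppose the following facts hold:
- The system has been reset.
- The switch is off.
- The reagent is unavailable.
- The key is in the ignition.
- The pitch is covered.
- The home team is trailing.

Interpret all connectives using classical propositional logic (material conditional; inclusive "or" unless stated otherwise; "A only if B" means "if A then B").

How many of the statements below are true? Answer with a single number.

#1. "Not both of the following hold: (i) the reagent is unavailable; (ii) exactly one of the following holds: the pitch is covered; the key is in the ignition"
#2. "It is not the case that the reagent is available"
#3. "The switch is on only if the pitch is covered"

Let R = "the reagent is available" (False), U = "the pitch is covered" (True), S = "the key is in the ignition" (True), Q = "the switch is on" (False).

#1: This is not R nand (U xor S).

not R = not False = True
U xor S = True xor True = False
not R nand (U xor S) = True nand False = True
Thus #1 is true.

#2: Formalization: not R

not R = not False = True
So #2 is true.

#3: In symbols: Q -> U

Q -> U = False -> True = True
Thus #3 is true.

Count: 3.

3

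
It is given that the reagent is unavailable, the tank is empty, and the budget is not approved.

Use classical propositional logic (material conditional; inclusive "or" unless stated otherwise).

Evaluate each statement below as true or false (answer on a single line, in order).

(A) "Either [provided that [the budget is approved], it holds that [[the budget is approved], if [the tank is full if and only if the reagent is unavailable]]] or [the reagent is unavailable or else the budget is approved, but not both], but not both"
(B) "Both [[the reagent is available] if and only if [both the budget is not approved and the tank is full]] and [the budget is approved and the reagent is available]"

(A) False; (B) False

Let M = "the budget is approved" (F), K = "the tank is full" (F), N = "the reagent is available" (F).

(A): This is (M → ((K ↔ ¬N) → M)) ⊕ (¬N ⊕ M).

¬N = ¬F = T
K ↔ ¬N = F ↔ T = F
(K ↔ ¬N) → M = F → F = T
M → ((K ↔ ¬N) → M) = F → T = T
¬N = ¬F = T
¬N ⊕ M = T ⊕ F = T
(M → ((K ↔ ¬N) → M)) ⊕ (¬N ⊕ M) = T ⊕ T = F
Hence (A) is false.

(B): Parsed as (N ↔ (¬M ∧ K)) ∧ (M ∧ N)

¬M = ¬F = T
¬M ∧ K = T ∧ F = F
N ↔ (¬M ∧ K) = F ↔ F = T
M ∧ N = F ∧ F = F
(N ↔ (¬M ∧ K)) ∧ (M ∧ N) = T ∧ F = F
Thus (B) is false.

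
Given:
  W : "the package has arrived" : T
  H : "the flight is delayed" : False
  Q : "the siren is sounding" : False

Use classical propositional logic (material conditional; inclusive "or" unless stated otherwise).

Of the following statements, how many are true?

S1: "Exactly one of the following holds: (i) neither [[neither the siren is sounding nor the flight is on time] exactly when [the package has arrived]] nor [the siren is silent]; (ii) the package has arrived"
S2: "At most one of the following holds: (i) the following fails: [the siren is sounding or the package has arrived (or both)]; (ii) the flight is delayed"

2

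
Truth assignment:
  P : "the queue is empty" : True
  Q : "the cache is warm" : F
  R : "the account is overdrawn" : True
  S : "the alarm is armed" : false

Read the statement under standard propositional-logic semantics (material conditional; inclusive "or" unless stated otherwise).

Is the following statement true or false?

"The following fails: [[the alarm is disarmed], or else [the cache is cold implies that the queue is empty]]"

The statement is false.

Formalization: not (not S or (not Q -> P))

not S = not False = True
not Q = not False = True
not Q -> P = True -> True = True
not S or (not Q -> P) = True or True = True
not (not S or (not Q -> P)) = not True = False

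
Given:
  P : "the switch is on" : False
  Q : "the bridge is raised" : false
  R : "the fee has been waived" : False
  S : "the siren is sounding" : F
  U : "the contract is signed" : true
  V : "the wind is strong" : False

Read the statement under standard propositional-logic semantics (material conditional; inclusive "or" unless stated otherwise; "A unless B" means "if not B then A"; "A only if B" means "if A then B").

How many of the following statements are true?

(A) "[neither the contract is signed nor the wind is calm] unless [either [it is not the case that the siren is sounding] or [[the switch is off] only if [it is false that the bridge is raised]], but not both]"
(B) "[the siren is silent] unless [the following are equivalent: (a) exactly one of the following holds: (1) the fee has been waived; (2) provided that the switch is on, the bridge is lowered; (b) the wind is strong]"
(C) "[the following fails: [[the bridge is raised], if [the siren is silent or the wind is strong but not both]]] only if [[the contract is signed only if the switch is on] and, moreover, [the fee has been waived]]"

(A): Formalization: (U nor not V) or (not S xor (not P -> not Q))

not V = not False = True
U nor not V = True nor True = False
not S = not False = True
not P = not False = True
not Q = not False = True
not P -> not Q = True -> True = True
not S xor (not P -> not Q) = True xor True = False
(U nor not V) or (not S xor (not P -> not Q)) = False or False = False
Thus (A) is false.

(B): Formalization: not S or ((R xor (P -> not Q)) iff V)

not S = not False = True
not Q = not False = True
P -> not Q = False -> True = True
R xor (P -> not Q) = False xor True = True
(R xor (P -> not Q)) iff V = True iff False = False
not S or ((R xor (P -> not Q)) iff V) = True or False = True
Hence (B) is true.

(C): This is not ((not S xor V) -> Q) -> ((U -> P) and R).

not S = not False = True
not S xor V = True xor False = True
(not S xor V) -> Q = True -> False = False
not ((not S xor V) -> Q) = not False = True
U -> P = True -> False = False
(U -> P) and R = False and False = False
not ((not S xor V) -> Q) -> ((U -> P) and R) = True -> False = False
Hence (C) is false.

Count: 1.

1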